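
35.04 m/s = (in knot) 68.11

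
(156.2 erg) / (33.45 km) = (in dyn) 4.67e-05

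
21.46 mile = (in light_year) 3.651e-12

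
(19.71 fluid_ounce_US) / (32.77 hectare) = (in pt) 5.042e-06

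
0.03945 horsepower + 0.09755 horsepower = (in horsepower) 0.137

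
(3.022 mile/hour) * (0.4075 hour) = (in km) 1.982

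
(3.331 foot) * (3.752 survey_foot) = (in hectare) 0.0001161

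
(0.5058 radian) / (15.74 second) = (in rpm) 0.3069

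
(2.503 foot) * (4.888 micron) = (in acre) 9.215e-10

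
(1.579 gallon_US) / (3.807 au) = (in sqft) 1.13e-13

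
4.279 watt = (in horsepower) 0.005738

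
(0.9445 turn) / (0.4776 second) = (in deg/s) 711.9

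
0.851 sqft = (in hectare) 7.906e-06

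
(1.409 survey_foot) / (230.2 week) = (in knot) 5.996e-09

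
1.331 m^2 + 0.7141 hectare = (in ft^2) 7.688e+04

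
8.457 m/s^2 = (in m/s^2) 8.457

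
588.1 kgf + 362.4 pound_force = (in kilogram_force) 752.5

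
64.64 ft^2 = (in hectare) 0.0006005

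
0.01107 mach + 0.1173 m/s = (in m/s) 3.887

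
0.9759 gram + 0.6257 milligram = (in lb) 0.002153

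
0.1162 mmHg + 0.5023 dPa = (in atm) 0.0001534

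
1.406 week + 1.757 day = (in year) 0.03178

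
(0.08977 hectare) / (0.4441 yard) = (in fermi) 2.211e+18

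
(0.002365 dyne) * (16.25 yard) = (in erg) 3.514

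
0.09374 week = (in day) 0.6562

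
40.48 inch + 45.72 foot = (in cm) 1496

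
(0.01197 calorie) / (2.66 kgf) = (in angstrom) 1.92e+07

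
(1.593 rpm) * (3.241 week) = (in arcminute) 1.124e+09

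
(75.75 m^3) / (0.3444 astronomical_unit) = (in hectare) 1.47e-13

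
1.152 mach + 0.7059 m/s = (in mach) 1.154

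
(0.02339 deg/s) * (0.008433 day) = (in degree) 17.04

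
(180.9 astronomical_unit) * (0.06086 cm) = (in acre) 4.07e+06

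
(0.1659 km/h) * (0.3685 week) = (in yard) 1.123e+04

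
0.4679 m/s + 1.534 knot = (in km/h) 4.525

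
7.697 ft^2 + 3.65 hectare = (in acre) 9.02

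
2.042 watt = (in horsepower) 0.002738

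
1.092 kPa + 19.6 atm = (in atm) 19.61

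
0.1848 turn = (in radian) 1.161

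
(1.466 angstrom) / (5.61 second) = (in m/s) 2.613e-11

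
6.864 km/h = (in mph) 4.265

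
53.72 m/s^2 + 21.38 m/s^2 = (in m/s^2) 75.1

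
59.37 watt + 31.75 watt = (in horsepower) 0.1222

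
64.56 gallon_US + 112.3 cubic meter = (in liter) 1.125e+05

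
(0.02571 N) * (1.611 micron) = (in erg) 0.4142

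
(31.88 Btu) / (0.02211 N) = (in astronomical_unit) 1.017e-05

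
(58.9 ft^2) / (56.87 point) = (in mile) 0.1695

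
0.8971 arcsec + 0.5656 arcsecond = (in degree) 0.0004063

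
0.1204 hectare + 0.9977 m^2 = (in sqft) 1.297e+04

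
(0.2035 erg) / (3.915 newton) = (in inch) 2.046e-07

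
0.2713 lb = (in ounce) 4.341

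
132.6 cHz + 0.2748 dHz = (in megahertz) 1.353e-06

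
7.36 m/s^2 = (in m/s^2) 7.36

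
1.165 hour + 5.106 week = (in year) 0.09806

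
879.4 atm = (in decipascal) 8.911e+08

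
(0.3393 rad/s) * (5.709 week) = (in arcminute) 4.027e+09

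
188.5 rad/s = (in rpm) 1800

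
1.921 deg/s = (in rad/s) 0.03353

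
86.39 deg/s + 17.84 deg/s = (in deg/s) 104.2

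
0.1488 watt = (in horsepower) 0.0001995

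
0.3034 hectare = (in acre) 0.7497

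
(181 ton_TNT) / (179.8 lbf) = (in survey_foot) 3.107e+09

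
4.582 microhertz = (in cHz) 0.0004582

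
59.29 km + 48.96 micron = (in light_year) 6.267e-12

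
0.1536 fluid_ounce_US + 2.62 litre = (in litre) 2.625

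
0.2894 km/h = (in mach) 0.0002361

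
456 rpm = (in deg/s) 2736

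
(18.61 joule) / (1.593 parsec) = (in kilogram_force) 3.861e-17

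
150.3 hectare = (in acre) 371.4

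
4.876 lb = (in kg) 2.212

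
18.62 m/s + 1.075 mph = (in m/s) 19.1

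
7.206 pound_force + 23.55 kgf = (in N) 263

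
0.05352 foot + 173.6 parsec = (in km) 5.357e+15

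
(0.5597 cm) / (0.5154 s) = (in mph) 0.02429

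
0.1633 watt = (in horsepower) 0.000219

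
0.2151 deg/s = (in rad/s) 0.003754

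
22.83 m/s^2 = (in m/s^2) 22.83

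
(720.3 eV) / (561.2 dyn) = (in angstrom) 0.0002056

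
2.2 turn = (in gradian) 880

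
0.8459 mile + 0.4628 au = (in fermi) 6.923e+25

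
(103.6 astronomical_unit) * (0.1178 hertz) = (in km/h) 6.573e+12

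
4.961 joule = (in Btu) 0.004702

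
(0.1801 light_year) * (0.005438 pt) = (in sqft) 3.518e+10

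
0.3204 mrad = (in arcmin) 1.101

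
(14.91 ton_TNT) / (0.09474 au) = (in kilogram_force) 0.4488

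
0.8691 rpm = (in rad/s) 0.09101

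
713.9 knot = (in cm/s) 3.673e+04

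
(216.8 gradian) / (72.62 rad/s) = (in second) 0.04689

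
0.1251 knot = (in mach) 0.000189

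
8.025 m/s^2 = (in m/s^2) 8.025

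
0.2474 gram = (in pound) 0.0005454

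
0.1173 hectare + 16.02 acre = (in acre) 16.31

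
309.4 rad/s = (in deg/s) 1.773e+04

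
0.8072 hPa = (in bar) 0.0008072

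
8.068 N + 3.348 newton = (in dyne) 1.142e+06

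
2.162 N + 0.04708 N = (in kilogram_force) 0.2253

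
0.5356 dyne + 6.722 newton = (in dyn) 6.722e+05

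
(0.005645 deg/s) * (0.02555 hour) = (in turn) 0.001442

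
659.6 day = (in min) 9.498e+05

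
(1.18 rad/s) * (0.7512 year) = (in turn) 4.449e+06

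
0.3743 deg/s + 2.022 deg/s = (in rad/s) 0.04182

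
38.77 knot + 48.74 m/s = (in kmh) 247.3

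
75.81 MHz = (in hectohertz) 7.581e+05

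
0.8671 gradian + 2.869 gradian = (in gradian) 3.736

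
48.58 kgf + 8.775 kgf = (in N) 562.5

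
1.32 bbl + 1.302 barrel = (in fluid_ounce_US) 1.41e+04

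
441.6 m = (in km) 0.4416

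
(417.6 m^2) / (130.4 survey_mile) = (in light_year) 2.103e-19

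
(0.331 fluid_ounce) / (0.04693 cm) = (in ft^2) 0.2245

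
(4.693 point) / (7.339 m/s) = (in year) 7.153e-12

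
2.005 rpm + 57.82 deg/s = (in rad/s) 1.219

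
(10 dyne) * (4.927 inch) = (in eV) 7.811e+13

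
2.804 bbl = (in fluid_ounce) 1.507e+04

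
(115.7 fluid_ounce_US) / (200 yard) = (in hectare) 1.871e-09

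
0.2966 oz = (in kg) 0.008408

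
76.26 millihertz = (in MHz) 7.626e-08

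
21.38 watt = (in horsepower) 0.02867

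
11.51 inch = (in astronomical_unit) 1.954e-12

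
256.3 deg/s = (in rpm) 42.72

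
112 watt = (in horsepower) 0.1502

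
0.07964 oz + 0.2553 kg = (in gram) 257.6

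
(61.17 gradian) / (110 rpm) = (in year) 2.645e-09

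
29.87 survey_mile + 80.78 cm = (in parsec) 1.558e-12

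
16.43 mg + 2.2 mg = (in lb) 4.107e-05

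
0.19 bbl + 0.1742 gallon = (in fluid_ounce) 1044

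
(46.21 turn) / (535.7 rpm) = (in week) 8.558e-06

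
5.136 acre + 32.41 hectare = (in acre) 85.22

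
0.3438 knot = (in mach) 0.0005194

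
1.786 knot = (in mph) 2.055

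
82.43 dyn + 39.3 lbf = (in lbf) 39.3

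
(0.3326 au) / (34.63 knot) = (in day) 3.233e+04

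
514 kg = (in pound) 1133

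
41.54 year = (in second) 1.31e+09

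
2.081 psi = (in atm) 0.1416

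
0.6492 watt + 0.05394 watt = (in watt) 0.7031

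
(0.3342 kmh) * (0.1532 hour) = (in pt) 1.451e+05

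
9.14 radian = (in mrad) 9140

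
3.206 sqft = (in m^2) 0.2978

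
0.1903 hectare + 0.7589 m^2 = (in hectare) 0.1904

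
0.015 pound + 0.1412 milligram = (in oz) 0.24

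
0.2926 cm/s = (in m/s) 0.002926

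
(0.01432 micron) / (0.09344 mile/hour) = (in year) 1.087e-14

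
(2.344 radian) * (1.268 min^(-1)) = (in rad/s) 0.04954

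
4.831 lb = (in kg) 2.191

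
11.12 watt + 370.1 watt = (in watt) 381.2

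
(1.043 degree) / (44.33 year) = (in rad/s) 1.302e-11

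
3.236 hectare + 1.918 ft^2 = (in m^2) 3.236e+04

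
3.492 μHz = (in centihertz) 0.0003492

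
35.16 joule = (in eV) 2.195e+20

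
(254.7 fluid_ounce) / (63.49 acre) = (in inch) 1.154e-06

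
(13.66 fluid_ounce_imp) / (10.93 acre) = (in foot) 2.879e-08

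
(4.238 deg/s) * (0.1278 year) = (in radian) 2.981e+05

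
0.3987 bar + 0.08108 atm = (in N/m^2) 4.809e+04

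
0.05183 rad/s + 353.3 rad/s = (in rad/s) 353.4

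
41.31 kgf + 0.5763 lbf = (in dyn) 4.077e+07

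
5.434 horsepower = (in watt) 4052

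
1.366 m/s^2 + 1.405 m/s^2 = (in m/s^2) 2.771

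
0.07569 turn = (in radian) 0.4756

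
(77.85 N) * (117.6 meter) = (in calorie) 2188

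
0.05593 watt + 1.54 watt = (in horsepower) 0.00214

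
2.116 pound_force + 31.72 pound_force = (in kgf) 15.35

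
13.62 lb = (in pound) 13.62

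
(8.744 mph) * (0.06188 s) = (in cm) 24.19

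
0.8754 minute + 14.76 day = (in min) 2.126e+04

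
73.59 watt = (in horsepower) 0.09869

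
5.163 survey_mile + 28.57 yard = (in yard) 9115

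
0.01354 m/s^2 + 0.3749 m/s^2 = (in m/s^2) 0.3884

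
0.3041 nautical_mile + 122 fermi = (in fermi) 5.632e+17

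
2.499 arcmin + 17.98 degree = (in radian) 0.3145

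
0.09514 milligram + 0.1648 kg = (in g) 164.8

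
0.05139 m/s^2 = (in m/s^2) 0.05139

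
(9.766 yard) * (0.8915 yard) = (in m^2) 7.28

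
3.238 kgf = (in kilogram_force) 3.238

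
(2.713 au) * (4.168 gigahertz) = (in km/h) 6.09e+21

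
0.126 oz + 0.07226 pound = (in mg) 3.635e+04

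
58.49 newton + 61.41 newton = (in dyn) 1.199e+07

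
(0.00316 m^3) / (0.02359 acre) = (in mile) 2.057e-08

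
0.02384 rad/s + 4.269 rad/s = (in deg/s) 246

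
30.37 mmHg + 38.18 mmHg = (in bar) 0.09139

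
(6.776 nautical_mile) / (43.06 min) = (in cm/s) 485.7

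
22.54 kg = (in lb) 49.69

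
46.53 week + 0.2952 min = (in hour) 7817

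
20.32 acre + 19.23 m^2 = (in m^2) 8.225e+04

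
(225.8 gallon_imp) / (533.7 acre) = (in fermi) 4.753e+08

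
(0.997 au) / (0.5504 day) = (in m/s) 3.136e+06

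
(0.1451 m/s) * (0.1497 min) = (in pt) 3694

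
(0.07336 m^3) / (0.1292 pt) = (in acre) 0.3977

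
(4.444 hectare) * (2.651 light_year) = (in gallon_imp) 2.452e+23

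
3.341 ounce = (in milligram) 9.472e+04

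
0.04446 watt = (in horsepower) 5.962e-05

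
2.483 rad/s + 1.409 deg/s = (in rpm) 23.95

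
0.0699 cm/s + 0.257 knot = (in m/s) 0.1329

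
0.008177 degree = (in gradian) 0.009086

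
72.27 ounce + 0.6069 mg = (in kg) 2.049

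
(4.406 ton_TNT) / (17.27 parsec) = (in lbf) 7.777e-09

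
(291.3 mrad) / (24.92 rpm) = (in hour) 3.101e-05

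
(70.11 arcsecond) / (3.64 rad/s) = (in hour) 2.594e-08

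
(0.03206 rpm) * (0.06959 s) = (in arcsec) 48.19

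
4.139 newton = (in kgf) 0.4221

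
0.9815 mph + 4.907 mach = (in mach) 4.908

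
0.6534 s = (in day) 7.563e-06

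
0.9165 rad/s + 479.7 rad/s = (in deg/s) 2.754e+04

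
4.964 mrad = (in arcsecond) 1024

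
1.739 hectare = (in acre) 4.297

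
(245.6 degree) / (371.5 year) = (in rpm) 3.494e-09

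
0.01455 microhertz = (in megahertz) 1.455e-14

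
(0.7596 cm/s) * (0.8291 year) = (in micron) 1.986e+11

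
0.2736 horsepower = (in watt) 204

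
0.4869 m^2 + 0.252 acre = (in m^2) 1020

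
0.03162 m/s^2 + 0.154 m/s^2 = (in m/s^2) 0.1856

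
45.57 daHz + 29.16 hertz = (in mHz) 4.849e+05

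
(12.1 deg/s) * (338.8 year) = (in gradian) 1.436e+11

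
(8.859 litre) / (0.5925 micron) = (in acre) 3.695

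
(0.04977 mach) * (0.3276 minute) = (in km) 0.3331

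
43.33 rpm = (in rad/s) 4.538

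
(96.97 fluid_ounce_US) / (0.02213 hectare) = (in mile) 8.052e-09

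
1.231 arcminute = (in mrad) 0.3581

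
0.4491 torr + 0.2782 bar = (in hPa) 278.8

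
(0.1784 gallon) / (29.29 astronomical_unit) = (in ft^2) 1.659e-15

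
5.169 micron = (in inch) 0.0002035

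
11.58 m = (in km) 0.01158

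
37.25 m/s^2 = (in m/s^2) 37.25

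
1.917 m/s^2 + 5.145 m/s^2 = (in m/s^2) 7.062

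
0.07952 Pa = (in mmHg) 0.0005964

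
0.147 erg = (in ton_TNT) 3.513e-18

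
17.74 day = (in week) 2.534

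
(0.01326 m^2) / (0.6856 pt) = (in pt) 1.554e+05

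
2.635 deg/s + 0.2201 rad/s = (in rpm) 2.541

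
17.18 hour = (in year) 0.001961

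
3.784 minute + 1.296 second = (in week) 0.0003775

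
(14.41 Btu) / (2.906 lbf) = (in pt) 3.334e+06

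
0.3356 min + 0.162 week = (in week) 0.162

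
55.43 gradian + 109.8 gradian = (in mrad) 2595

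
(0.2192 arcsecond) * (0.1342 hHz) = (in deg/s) 0.0008171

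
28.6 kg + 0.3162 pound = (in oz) 1014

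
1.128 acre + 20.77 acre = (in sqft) 9.539e+05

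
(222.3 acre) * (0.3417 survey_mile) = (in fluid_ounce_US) 1.673e+13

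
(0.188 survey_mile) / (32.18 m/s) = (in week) 1.555e-05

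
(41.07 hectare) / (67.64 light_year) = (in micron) 6.418e-07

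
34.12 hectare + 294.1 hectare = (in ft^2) 3.533e+07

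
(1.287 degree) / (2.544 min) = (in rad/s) 0.0001472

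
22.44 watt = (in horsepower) 0.03009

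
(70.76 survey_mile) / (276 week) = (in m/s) 0.0006822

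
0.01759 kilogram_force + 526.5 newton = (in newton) 526.7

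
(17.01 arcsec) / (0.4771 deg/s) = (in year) 3.14e-10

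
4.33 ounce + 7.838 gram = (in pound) 0.2879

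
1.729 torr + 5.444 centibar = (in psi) 0.823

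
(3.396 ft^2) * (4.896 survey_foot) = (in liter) 470.8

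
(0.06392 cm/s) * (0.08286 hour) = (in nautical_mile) 0.000103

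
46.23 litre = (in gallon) 12.21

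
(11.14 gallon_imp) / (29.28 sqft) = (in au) 1.245e-13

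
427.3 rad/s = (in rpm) 4080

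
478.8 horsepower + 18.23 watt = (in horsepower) 478.8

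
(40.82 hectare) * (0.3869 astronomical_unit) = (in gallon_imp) 5.197e+18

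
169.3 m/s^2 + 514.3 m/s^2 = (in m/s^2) 683.6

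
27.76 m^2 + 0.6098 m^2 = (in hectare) 0.002837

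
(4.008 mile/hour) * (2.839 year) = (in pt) 4.547e+11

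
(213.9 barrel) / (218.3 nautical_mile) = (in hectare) 8.412e-09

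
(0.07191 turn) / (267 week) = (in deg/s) 1.603e-07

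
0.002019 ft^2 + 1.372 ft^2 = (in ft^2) 1.374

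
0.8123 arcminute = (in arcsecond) 48.74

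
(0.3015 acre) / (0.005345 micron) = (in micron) 2.283e+17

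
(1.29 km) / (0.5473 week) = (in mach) 1.145e-05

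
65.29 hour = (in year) 0.007453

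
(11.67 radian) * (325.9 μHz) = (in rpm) 0.03632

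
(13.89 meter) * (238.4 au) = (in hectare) 4.954e+10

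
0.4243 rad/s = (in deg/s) 24.31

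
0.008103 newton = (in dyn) 810.3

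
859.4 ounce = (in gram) 2.436e+04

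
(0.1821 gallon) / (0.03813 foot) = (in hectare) 5.931e-06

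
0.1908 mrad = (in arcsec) 39.36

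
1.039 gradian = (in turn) 0.002598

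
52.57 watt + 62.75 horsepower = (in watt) 4.685e+04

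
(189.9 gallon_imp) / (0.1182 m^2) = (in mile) 0.004538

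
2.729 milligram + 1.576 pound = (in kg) 0.7149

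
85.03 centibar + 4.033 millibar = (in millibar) 854.3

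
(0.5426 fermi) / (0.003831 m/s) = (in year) 4.491e-21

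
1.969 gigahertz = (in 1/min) 1.181e+11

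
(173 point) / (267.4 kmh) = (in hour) 2.282e-07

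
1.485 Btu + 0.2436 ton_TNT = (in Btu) 9.66e+05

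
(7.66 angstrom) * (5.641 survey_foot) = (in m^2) 1.317e-09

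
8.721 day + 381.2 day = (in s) 3.369e+07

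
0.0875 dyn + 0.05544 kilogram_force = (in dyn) 5.437e+04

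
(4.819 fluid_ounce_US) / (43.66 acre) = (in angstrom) 8.066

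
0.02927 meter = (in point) 82.97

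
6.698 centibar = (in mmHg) 50.24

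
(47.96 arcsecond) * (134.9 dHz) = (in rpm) 0.02995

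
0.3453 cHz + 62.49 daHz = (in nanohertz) 6.249e+11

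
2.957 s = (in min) 0.04928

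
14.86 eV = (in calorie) 5.69e-19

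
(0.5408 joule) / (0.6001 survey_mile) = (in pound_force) 0.0001259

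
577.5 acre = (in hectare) 233.7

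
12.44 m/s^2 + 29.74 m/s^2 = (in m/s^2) 42.18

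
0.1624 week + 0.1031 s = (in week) 0.1624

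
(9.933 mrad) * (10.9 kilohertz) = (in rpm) 1034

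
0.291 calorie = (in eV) 7.599e+18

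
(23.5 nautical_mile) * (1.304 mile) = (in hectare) 9133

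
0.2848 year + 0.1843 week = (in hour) 2526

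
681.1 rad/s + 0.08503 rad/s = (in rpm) 6505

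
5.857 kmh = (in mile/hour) 3.639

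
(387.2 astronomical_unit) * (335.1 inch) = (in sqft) 5.307e+15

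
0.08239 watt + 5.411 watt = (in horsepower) 0.007367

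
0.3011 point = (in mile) 6.6e-08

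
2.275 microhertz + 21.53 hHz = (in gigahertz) 2.153e-06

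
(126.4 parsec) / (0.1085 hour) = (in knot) 1.941e+16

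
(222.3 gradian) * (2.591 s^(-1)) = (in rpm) 86.4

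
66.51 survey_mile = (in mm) 1.07e+08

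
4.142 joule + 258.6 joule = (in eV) 1.64e+21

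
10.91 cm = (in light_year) 1.153e-17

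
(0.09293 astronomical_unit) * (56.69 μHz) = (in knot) 1.532e+06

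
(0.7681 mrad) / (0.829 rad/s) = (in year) 2.938e-11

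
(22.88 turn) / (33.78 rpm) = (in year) 1.289e-06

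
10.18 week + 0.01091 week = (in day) 71.34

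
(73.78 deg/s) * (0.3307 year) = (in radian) 1.343e+07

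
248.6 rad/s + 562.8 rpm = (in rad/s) 307.5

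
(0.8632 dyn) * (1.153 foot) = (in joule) 3.034e-06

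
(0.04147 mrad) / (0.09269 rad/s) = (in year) 1.419e-11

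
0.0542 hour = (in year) 6.187e-06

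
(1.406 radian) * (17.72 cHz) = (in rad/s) 0.2491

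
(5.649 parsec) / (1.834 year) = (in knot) 5.858e+09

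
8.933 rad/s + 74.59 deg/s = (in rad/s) 10.23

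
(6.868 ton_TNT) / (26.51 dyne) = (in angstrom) 1.084e+24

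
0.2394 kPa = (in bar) 0.002394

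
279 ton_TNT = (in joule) 1.167e+12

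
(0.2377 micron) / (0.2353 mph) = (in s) 2.26e-06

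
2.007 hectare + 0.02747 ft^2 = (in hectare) 2.007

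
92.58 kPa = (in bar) 0.9258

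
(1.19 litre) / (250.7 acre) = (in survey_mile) 7.288e-13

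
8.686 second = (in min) 0.1448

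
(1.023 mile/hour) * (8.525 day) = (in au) 2.252e-06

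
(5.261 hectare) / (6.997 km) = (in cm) 751.9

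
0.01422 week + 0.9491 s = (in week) 0.01422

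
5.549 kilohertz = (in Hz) 5549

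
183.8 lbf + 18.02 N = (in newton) 835.6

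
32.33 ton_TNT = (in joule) 1.353e+11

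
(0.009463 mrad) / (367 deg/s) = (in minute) 2.462e-08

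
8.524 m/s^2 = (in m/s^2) 8.524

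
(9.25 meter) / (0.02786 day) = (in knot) 0.00747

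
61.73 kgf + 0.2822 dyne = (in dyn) 6.054e+07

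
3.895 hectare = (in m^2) 3.895e+04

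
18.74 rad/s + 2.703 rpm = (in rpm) 181.7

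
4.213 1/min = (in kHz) 7.022e-05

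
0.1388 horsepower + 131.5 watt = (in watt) 235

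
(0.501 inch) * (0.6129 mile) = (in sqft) 135.1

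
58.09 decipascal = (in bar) 5.809e-05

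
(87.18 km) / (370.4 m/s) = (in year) 7.463e-06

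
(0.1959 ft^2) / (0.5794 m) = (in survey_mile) 1.952e-05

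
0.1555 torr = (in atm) 0.0002046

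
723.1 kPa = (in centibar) 723.1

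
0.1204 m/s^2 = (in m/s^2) 0.1204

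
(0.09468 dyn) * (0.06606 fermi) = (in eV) 0.0003904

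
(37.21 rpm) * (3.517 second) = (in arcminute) 4.711e+04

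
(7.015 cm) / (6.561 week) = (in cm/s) 1.768e-06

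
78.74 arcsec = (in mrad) 0.3817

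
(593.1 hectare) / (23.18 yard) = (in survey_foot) 9.18e+05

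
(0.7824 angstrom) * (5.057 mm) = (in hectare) 3.957e-17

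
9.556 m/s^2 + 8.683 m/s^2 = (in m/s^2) 18.24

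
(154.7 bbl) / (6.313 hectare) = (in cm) 0.03896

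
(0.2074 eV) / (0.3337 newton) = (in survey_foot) 3.267e-19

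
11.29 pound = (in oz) 180.6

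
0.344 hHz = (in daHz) 3.44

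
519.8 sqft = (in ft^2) 519.8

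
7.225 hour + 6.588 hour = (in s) 4.973e+04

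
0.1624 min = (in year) 3.09e-07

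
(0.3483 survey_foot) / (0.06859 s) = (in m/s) 1.548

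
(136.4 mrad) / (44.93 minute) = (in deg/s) 0.002899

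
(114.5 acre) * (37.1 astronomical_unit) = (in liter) 2.572e+21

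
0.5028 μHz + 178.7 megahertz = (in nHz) 1.787e+17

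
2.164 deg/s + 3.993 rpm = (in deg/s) 26.12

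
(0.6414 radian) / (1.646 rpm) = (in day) 4.307e-05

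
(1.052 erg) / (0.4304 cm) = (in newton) 2.444e-05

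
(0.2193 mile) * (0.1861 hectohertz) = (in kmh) 2.364e+04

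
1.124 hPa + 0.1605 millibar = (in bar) 0.001285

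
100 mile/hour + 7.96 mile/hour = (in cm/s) 4826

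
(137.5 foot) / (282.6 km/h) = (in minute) 0.008898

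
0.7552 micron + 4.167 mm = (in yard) 0.004558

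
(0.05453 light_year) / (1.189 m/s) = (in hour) 1.205e+11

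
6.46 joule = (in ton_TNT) 1.544e-09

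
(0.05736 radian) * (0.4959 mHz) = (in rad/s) 2.844e-05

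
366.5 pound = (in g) 1.662e+05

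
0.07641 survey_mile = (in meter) 123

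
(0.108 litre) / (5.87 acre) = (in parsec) 1.473e-25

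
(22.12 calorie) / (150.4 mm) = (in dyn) 6.154e+07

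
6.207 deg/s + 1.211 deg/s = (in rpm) 1.236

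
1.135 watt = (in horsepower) 0.001522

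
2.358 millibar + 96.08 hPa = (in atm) 0.09715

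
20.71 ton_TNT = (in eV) 5.408e+29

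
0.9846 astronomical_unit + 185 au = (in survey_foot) 9.128e+13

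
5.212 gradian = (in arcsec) 1.689e+04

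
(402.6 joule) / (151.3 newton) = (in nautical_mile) 0.001437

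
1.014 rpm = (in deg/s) 6.084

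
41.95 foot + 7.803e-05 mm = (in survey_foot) 41.95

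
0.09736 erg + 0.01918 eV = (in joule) 9.736e-09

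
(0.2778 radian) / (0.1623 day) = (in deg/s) 0.001135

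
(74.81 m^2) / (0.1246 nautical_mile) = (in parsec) 1.051e-17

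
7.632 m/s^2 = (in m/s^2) 7.632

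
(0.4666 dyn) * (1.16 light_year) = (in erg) 5.121e+17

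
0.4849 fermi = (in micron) 4.849e-10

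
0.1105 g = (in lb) 0.0002436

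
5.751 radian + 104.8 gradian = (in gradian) 470.9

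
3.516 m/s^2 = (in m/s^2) 3.516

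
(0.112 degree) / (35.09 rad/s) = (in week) 9.211e-11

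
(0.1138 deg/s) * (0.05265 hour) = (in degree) 21.57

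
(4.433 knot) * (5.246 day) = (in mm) 1.034e+09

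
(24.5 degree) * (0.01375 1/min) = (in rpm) 0.0009358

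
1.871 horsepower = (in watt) 1395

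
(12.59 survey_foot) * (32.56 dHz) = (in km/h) 44.98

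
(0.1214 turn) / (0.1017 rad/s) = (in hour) 0.002083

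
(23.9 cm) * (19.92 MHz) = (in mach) 1.398e+04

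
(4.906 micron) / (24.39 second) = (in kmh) 7.241e-07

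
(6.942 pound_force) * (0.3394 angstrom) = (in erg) 0.01048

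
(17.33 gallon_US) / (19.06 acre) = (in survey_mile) 5.285e-10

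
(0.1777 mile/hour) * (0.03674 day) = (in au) 1.686e-09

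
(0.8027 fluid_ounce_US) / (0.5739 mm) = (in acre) 1.022e-05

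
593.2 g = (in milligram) 5.932e+05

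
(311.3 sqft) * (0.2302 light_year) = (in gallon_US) 1.664e+19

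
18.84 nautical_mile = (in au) 2.332e-07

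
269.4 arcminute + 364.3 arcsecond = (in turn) 0.01275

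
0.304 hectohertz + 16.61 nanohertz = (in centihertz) 3040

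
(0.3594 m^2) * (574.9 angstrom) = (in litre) 2.066e-05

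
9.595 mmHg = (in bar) 0.01279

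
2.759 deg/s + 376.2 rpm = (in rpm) 376.7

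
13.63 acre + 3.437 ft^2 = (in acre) 13.63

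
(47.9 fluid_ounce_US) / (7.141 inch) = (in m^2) 0.00781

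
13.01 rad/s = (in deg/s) 745.4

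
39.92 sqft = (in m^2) 3.709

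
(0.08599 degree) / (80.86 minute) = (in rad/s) 3.093e-07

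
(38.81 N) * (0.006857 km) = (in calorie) 63.6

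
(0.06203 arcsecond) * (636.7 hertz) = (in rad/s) 0.0001915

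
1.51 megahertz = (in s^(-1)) 1.51e+06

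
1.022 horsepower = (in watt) 762.1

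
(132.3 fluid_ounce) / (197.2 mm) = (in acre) 4.903e-06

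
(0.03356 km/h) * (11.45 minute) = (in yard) 7.004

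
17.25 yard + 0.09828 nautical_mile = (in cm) 1.978e+04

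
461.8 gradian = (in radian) 7.254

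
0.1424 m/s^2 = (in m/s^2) 0.1424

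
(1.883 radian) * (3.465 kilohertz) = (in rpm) 6.231e+04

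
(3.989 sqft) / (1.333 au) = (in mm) 1.858e-09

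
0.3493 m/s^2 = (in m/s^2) 0.3493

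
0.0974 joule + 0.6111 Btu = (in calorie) 154.1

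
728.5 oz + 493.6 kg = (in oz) 1.814e+04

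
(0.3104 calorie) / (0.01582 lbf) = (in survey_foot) 60.55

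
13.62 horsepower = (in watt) 1.016e+04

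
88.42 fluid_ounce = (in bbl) 0.01645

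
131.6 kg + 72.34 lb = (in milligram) 1.644e+08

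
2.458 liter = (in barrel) 0.01546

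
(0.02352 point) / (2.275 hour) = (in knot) 1.969e-09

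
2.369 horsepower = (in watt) 1767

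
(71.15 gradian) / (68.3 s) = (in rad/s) 0.01636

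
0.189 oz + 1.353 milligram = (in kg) 0.005359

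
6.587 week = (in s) 3.984e+06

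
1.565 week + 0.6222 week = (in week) 2.187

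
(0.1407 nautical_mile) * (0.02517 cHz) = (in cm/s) 6.559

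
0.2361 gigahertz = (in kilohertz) 2.361e+05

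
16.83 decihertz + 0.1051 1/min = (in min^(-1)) 101.1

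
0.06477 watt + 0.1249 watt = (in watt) 0.1897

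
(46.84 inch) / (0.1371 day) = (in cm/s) 0.01004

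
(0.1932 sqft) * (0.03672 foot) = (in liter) 0.2009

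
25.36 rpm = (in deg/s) 152.2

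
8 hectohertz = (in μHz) 8e+08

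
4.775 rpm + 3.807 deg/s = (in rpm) 5.41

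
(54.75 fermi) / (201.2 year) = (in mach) 2.534e-26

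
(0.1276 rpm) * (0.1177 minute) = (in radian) 0.09436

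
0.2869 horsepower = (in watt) 213.9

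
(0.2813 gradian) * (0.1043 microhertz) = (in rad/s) 4.609e-10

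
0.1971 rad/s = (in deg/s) 11.29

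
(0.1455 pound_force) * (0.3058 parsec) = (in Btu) 5.788e+12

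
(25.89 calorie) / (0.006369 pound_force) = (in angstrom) 3.824e+13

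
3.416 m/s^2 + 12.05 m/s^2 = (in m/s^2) 15.47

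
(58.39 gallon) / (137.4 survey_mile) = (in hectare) 9.996e-11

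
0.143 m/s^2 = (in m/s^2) 0.143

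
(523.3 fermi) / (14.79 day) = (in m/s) 4.095e-19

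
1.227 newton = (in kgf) 0.1251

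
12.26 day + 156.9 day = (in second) 1.462e+07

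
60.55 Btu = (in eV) 3.987e+23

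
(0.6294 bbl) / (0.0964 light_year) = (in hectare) 1.097e-20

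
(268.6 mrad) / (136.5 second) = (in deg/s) 0.1127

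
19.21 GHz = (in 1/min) 1.153e+12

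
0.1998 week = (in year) 0.003832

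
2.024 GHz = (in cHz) 2.024e+11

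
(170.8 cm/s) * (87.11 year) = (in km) 4.692e+06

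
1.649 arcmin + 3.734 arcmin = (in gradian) 0.09969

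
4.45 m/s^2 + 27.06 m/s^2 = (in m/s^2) 31.51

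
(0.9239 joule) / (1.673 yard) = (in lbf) 0.1358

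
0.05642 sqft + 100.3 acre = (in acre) 100.3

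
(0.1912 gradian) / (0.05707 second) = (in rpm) 0.5025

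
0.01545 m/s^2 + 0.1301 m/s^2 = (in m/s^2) 0.1455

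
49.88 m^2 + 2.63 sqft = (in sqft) 539.5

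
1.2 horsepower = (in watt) 894.8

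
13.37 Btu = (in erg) 1.411e+11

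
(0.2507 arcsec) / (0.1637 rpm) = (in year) 2.248e-12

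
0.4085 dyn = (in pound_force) 9.183e-07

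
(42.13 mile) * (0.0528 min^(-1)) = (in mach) 0.1752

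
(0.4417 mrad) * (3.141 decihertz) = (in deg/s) 0.007949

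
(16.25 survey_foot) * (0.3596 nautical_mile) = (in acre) 0.8151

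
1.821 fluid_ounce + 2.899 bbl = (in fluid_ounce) 1.559e+04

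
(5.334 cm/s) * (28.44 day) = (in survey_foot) 4.3e+05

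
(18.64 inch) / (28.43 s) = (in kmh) 0.05995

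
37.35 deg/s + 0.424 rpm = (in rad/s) 0.6963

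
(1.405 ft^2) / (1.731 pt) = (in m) 213.8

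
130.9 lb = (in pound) 130.9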